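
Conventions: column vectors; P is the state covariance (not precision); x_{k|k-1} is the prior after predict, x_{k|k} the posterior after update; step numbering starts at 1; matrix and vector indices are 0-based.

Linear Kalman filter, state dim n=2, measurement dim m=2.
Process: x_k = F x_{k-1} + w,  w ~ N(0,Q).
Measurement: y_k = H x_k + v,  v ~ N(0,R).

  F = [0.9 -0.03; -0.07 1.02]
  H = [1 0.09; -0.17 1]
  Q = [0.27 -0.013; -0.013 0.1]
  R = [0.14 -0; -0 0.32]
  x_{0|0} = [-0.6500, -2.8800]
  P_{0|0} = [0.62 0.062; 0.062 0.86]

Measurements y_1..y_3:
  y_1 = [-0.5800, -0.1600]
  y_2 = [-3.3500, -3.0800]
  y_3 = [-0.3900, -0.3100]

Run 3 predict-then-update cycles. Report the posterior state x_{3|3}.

step 1: x^-=[-0.4986, -2.8921]  P^-=[0.7696 -0.0213; -0.0213 0.9889]  S=[0.9138 -0.0628; -0.0628 1.3384]  K=[0.8350 -0.0745; 0.1255 0.7475]  nu=[0.1789, 2.6473]  x^+=[-0.5464, -0.8908]  P^+=[0.1173 -0.0039; -0.0039 0.2385]
step 2: x^-=[-0.4651, -0.8704]  P^-=[0.3654 -0.0313; -0.0313 0.3493]  S=[0.5026 -0.0615; -0.0615 0.6905]  K=[0.7126 -0.0718; 0.0638 0.5193]  nu=[-2.8066, -2.2887]  x^+=[-2.3008, -2.2379]  P^+=[0.1003 -0.0059; -0.0059 0.1652]
step 3: x^-=[-2.0036, -2.1217]  P^-=[0.3517 -0.0298; -0.0298 0.2732]  S=[0.4886 -0.0646; -0.0646 0.6135]  K=[0.7049 -0.0719; 0.0499 0.4588]  nu=[1.8045, 1.4710]  x^+=[-0.8373, -1.3567]  P^+=[0.0992 -0.0061; -0.0061 0.1458]

x_post = [-0.8373, -1.3567]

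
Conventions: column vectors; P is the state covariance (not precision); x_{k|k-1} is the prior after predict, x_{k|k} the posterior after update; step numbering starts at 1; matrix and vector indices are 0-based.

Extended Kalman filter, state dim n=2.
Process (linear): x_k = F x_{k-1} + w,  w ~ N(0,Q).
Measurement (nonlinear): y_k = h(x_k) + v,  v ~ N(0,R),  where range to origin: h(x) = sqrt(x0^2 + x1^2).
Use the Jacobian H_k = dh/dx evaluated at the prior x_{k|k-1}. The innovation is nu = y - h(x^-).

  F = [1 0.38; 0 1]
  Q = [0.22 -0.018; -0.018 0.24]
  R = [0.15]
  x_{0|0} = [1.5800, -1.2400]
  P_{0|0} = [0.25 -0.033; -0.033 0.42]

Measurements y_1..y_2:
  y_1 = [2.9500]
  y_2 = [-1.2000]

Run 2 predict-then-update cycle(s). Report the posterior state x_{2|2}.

x_post = [1.1439, 0.6954]

step 1: x^-=[1.1088, -1.2400]  P^-=[0.5056 0.1086; 0.1086 0.6600]  H_jac=[0.6666 -0.7454]  S=[0.6335]  K=[0.4042; -0.6624]  nu=[1.2866]  x^+=[1.6288, -2.0922]  P^+=[0.4021 0.2782; 0.2782 0.3821]
step 2: x^-=[0.8338, -2.0922]  P^-=[0.8887 0.4054; 0.4054 0.6221]  H_jac=[0.3702 -0.9290]  S=[0.5298]  K=[-0.0898; -0.8075]  nu=[-3.4522]  x^+=[1.1439, 0.6954]  P^+=[0.8844 0.3670; 0.3670 0.2766]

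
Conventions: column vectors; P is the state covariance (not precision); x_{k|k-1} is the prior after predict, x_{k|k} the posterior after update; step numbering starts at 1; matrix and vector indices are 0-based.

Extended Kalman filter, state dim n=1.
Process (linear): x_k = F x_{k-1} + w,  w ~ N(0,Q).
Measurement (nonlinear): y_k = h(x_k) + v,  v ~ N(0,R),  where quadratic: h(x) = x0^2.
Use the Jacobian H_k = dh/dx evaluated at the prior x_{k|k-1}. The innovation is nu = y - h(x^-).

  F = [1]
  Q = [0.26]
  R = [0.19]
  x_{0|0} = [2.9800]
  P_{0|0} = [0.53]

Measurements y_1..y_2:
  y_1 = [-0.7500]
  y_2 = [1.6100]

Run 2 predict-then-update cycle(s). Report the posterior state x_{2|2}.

x_post = [1.2818]

step 1: x^-=[2.9800]  P^-=[0.7900]  H_jac=[5.9600]  S=[28.2521]  K=[0.1667]  nu=[-9.6304]  x^+=[1.3750]  P^+=[0.0053]
step 2: x^-=[1.3750]  P^-=[0.2653]  H_jac=[2.7501]  S=[2.1965]  K=[0.3322]  nu=[-0.2807]  x^+=[1.2818]  P^+=[0.0229]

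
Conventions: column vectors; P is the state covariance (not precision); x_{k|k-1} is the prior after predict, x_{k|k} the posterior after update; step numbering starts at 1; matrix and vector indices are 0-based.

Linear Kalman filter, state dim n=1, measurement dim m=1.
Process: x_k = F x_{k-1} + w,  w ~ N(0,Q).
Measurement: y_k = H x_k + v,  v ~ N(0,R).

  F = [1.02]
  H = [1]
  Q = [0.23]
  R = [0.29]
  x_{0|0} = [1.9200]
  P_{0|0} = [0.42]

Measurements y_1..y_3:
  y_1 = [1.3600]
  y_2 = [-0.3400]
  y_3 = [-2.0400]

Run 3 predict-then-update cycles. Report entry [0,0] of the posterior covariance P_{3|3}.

step 1: x^-=[1.9584]  P^-=[0.6670]  S=[0.9570]  K=[0.6970]  nu=[-0.5984]  x^+=[1.5413]  P^+=[0.2021]
step 2: x^-=[1.5722]  P^-=[0.4403]  S=[0.7303]  K=[0.6029]  nu=[-1.9122]  x^+=[0.4193]  P^+=[0.1748]
step 3: x^-=[0.4277]  P^-=[0.4119]  S=[0.7019]  K=[0.5868]  nu=[-2.4677]  x^+=[-1.0204]  P^+=[0.1702]

P_post[0,0] = 0.1702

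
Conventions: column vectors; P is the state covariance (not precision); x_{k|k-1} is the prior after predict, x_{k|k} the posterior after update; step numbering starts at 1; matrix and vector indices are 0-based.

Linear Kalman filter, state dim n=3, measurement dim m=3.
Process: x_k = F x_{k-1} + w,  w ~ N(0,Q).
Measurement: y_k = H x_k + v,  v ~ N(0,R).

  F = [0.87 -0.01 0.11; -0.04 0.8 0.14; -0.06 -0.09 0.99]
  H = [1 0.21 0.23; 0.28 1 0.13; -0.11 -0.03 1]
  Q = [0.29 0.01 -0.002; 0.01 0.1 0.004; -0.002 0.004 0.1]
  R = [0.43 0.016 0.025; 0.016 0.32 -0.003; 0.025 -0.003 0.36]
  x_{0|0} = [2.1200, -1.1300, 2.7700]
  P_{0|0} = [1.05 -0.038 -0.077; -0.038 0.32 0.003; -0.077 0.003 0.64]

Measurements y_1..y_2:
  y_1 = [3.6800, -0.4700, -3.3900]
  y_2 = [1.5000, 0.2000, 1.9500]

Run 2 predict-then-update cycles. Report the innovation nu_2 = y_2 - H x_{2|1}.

innov = [-1.2259, 0.7258, 3.5356]

step 1: x^-=[2.1604, -0.6010, 2.7168]  P^-=[1.0784 -0.0545 -0.0497; -0.0545 0.3230 0.0799; -0.0497 0.0799 0.7418]  S=[1.5239 0.3612 0.0456; 0.3612 0.7267 0.1234; 0.0456 0.1234 1.1210]  K=[0.6940 0.0171 -0.1789; -0.0938 0.4812 0.0188; 0.0500 0.0878 0.6528]  nu=[1.0209, -0.8271, -5.8872]  x^+=[3.9077, -1.2057, -1.1481]  P^+=[0.3120 -0.0683 -0.0148; -0.0683 0.1715 0.0006; -0.0148 0.0006 0.2344]
step 2: x^-=[3.2855, -1.2816, -1.2626]  P^-=[0.5273 -0.0479 0.0000; -0.0479 0.2195 0.0291; 0.0000 0.0291 0.3332]  S=[0.9673 0.1765 0.0507; 0.1765 0.5672 0.0522; 0.0507 0.0522 0.6977]  K=[0.5375 0.0198 -0.1216; -0.0668 0.3894 0.0156; 0.0483 0.0697 0.4675]  nu=[-1.2259, 0.7258, 3.5356]  x^+=[2.2110, -0.8620, 0.3817]  P^+=[0.2404 -0.0513 -0.0055; -0.0513 0.1377 0.0013; -0.0055 0.0013 0.1688]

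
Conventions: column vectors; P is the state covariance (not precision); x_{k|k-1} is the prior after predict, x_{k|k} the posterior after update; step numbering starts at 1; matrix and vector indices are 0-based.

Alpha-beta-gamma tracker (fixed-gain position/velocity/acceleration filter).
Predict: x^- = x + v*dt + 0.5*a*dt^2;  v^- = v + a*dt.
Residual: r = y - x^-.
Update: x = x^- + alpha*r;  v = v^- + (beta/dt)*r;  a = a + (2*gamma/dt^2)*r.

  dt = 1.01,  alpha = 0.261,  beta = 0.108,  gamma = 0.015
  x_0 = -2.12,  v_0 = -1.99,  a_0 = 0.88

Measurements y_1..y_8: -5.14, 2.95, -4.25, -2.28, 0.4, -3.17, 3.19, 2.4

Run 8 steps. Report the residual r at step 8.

resid = -6.6583

step 1: x_pred=-3.6811  r=-1.4589  x^+=-4.0618  v^+=-1.2572  a^+=0.8371
step 2: x_pred=-4.9047  r=7.8547  x^+=-2.8546  v^+=0.4282  a^+=1.0681
step 3: x_pred=-1.8774  r=-2.3726  x^+=-2.4966  v^+=1.2532  a^+=0.9983
step 4: x_pred=-0.7217  r=-1.5583  x^+=-1.1284  v^+=2.0949  a^+=0.9525
step 5: x_pred=1.4733  r=-1.0733  x^+=1.1931  v^+=2.9421  a^+=0.9209
step 6: x_pred=4.6344  r=-7.8044  x^+=2.5975  v^+=3.0377  a^+=0.6914
step 7: x_pred=6.0182  r=-2.8282  x^+=5.2801  v^+=3.4336  a^+=0.6082
step 8: x_pred=9.0583  r=-6.6583  x^+=7.3205  v^+=3.3360  a^+=0.4124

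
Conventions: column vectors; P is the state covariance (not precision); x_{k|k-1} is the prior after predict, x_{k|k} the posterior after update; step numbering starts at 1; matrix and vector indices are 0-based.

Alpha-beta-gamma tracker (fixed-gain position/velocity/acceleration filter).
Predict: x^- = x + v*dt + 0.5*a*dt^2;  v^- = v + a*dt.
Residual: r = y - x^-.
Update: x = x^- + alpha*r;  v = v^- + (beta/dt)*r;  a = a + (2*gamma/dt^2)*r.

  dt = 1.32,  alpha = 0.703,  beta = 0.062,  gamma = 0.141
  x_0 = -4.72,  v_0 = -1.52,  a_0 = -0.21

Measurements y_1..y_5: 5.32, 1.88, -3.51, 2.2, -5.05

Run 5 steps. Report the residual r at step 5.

resid = -12.6888

step 1: x_pred=-6.9094  r=12.2294  x^+=1.6879  v^+=-1.2228  a^+=1.7693
step 2: x_pred=1.6152  r=0.2648  x^+=1.8013  v^+=1.1251  a^+=1.8121
step 3: x_pred=4.8652  r=-8.3752  x^+=-1.0226  v^+=3.1237  a^+=0.4566
step 4: x_pred=3.4986  r=-1.2986  x^+=2.5857  v^+=3.6655  a^+=0.2465
step 5: x_pred=7.6388  r=-12.6888  x^+=-1.2814  v^+=3.3948  a^+=-1.8072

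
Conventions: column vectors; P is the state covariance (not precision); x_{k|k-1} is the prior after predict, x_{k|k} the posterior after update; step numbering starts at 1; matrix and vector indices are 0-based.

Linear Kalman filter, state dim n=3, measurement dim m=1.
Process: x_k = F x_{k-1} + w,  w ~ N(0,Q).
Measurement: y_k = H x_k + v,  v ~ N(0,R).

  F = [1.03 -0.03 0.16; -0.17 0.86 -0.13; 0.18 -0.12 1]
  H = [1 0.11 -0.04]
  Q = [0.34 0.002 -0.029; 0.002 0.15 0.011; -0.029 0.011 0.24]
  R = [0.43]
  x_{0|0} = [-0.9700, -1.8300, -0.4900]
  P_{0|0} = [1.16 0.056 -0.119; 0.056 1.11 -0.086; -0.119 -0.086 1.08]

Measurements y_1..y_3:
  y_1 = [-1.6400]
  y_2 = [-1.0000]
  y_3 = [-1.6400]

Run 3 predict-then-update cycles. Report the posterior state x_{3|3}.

step 1: x^-=[-1.0226, -1.3452, -0.4450]  P^-=[1.5574 -0.1953 0.2339; -0.1953 1.0203 -0.3219; 0.2339 -0.3219 1.3489]  S=[1.9431]  K=[0.7857; -0.0361; 0.0744]  nu=[-0.4872]  x^+=[-1.4054, -1.3276, -0.4812]  P^+=[0.3581 -0.1402 0.1203; -0.1402 1.0178 -0.3167; 0.1203 -0.3167 1.3382]
step 2: x^-=[-1.4847, -0.8403, -0.5749]  P^-=[0.8064 -0.3039 0.4162; -0.3039 1.0528 -0.6041; 0.4162 -0.6041 1.7298]  S=[1.1571]  K=[0.6537; -0.1416; 0.2425]  nu=[0.5542]  x^+=[-1.1225, -0.9187, -0.4405]  P^+=[0.3120 -0.1967 0.2328; -0.1967 1.0296 -0.5644; 0.2328 -0.5644 1.6618]
step 3: x^-=[-1.1991, -0.5420, -0.5323]  P^-=[0.8088 -0.4064 0.5981; -0.4064 1.1426 -0.8945; 0.5981 -0.8945 2.1545]  S=[1.1267]  K=[0.6569; -0.2174; 0.3670]  nu=[-0.4026]  x^+=[-1.4636, -0.4545, -0.6801]  P^+=[0.3225 -0.2455 0.3264; -0.2455 1.0894 -0.8046; 0.3264 -0.8046 2.0027]

x_post = [-1.4636, -0.4545, -0.6801]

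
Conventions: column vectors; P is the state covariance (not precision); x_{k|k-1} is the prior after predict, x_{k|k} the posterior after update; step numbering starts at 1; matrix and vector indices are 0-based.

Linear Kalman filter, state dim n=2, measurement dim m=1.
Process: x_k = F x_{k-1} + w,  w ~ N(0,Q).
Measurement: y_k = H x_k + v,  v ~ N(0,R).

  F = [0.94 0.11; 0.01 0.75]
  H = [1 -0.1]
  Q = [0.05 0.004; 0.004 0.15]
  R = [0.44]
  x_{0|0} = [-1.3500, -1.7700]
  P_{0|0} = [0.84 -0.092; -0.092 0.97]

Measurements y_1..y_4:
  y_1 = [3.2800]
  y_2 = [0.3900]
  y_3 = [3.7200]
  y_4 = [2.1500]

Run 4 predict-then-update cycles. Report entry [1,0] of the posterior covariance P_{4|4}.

P_post[1,0] = 0.0830

step 1: x^-=[-1.4637, -1.3410]  P^-=[0.7849 0.0270; 0.0270 0.6943]  S=[1.2265]  K=[0.6378; -0.0346]  nu=[4.6096]  x^+=[1.4763, -1.5006]  P^+=[0.2860 0.0540; 0.0540 0.6929]
step 2: x^-=[1.2226, -1.1107]  P^-=[0.3223 0.1020; 0.1020 0.5406]  S=[0.7473]  K=[0.4176; 0.0642]  nu=[-0.9437]  x^+=[0.8285, -1.1713]  P^+=[0.1920 0.0820; 0.0820 0.5375]
step 3: x^-=[0.6499, -0.8702]  P^-=[0.2431 0.1080; 0.1080 0.4536]  S=[0.6660]  K=[0.3488; 0.0941]  nu=[2.9830]  x^+=[1.6903, -0.5894]  P^+=[0.1621 0.0862; 0.0862 0.4477]
step 4: x^-=[1.5240, -0.4252]  P^-=[0.2164 0.1033; 0.1033 0.4031]  S=[0.6398]  K=[0.3221; 0.0985]  nu=[0.5835]  x^+=[1.7120, -0.3677]  P^+=[0.1500 0.0830; 0.0830 0.3969]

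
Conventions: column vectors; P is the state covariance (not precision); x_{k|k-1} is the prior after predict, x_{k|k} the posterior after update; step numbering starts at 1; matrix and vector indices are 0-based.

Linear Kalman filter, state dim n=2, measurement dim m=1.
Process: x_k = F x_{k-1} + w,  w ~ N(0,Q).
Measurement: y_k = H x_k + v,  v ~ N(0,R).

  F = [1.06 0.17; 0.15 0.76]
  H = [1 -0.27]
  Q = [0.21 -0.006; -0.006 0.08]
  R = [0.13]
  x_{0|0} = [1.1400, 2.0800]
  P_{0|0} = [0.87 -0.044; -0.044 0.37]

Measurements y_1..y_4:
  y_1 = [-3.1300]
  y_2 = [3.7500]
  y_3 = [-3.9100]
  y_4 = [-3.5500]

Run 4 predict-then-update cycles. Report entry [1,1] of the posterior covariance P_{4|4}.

step 1: x^-=[1.5620, 1.7518]  P^-=[1.1824 0.1436; 0.1436 0.3033]  S=[1.2569]  K=[0.9098; 0.0491]  nu=[-4.2190]  x^+=[-2.2766, 1.5447]  P^+=[0.1419 0.0874; 0.0874 0.3002]
step 2: x^-=[-2.1506, 0.8325]  P^-=[0.4096 0.1280; 0.1280 0.2765]  S=[0.4906]  K=[0.7644; 0.1087]  nu=[6.1253]  x^+=[2.5317, 1.4986]  P^+=[0.1229 0.0872; 0.0872 0.2707]
step 3: x^-=[2.9383, 1.5187]  P^-=[0.3874 0.1210; 0.1210 0.2590]  S=[0.4709]  K=[0.7532; 0.1085]  nu=[-6.4383]  x^+=[-1.9112, 0.8202]  P^+=[0.1202 0.0825; 0.0825 0.2535]
step 4: x^-=[-1.8864, 0.3367]  P^-=[0.3821 0.1145; 0.1145 0.2479]  S=[0.4684]  K=[0.7499; 0.1015]  nu=[-1.5727]  x^+=[-3.0657, 0.1771]  P^+=[0.1188 0.0788; 0.0788 0.2431]

P_post[1,1] = 0.2431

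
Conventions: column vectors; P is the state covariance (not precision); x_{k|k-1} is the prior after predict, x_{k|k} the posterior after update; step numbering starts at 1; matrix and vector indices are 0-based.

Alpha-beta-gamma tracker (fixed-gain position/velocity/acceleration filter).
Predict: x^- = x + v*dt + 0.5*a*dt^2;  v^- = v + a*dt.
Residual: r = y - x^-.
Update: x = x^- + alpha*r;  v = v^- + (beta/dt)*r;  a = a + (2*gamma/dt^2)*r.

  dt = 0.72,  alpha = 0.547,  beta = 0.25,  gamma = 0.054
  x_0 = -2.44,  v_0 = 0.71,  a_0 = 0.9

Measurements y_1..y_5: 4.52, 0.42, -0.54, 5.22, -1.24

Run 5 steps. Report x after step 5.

x_post = 2.4232

step 1: x_pred=-1.6955  r=6.2155  x^+=1.7044  v^+=3.5162  a^+=2.1949
step 2: x_pred=4.8049  r=-4.3849  x^+=2.4064  v^+=3.5740  a^+=1.2814
step 3: x_pred=5.3117  r=-5.8517  x^+=2.1108  v^+=2.4647  a^+=0.0623
step 4: x_pred=3.9016  r=1.3184  x^+=4.6227  v^+=2.9673  a^+=0.3369
step 5: x_pred=6.8465  r=-8.0865  x^+=2.4232  v^+=0.4021  a^+=-1.3478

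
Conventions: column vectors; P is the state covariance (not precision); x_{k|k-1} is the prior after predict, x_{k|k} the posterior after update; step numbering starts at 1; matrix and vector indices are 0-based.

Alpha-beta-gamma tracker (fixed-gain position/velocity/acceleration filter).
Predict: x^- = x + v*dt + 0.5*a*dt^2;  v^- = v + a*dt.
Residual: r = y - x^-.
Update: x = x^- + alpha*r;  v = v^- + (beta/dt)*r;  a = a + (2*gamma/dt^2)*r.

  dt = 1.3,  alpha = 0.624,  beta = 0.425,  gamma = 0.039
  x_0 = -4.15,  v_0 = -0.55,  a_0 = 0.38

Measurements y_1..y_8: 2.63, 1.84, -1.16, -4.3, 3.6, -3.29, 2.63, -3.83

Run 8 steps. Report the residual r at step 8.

resid = -5.9227

step 1: x_pred=-4.5439  r=7.1739  x^+=-0.0674  v^+=2.2893  a^+=0.7111
step 2: x_pred=3.5096  r=-1.6696  x^+=2.4678  v^+=2.6679  a^+=0.6340
step 3: x_pred=6.4718  r=-7.6318  x^+=1.7096  v^+=0.9972  a^+=0.2818
step 4: x_pred=3.2440  r=-7.5440  x^+=-1.4635  v^+=-1.1028  a^+=-0.0664
step 5: x_pred=-2.9532  r=6.5532  x^+=1.1360  v^+=0.9533  a^+=0.2361
step 6: x_pred=2.5748  r=-5.8648  x^+=-1.0848  v^+=-0.6571  a^+=-0.0346
step 7: x_pred=-1.9684  r=4.5984  x^+=0.9010  v^+=0.8012  a^+=0.1776
step 8: x_pred=2.0927  r=-5.9227  x^+=-1.6031  v^+=-0.9041  a^+=-0.0957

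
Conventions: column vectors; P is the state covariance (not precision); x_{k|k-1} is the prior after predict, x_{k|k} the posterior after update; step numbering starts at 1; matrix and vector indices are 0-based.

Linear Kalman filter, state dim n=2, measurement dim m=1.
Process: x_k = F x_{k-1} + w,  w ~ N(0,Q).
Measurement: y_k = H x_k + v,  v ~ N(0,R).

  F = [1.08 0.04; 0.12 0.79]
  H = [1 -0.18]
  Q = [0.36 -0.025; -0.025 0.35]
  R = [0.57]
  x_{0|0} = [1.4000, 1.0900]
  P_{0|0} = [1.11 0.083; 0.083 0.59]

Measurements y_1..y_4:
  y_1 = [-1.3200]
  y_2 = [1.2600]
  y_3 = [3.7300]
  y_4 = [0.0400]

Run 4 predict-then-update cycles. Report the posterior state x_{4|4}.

x_post = [1.2949, 0.8200]

step 1: x^-=[1.5556, 1.0291]  P^-=[1.6628 0.2087; 0.2087 0.7499]  S=[2.1820]  K=[0.7449; 0.0338]  nu=[-2.6904]  x^+=[-0.4483, 0.9382]  P^+=[0.4522 0.1538; 0.1538 0.7474]
step 2: x^-=[-0.4467, 0.6874]  P^-=[0.9020 0.1892; 0.1892 0.8522]  S=[1.4315]  K=[0.6063; 0.0250]  nu=[1.8304]  x^+=[0.6631, 0.7332]  P^+=[0.3757 0.1675; 0.1675 0.8513]
step 3: x^-=[0.7455, 0.6588]  P^-=[0.8141 0.1943; 0.1943 0.9184]  S=[1.3439]  K=[0.5797; 0.0216]  nu=[3.1031]  x^+=[2.5445, 0.7257]  P^+=[0.3624 0.1775; 0.1775 0.9178]
step 4: x^-=[2.7771, 0.8786]  P^-=[0.7995 0.2033; 0.2033 0.9617]  S=[1.3275]  K=[0.5747; 0.0227]  nu=[-2.5789]  x^+=[1.2949, 0.8200]  P^+=[0.3611 0.1859; 0.1859 0.9610]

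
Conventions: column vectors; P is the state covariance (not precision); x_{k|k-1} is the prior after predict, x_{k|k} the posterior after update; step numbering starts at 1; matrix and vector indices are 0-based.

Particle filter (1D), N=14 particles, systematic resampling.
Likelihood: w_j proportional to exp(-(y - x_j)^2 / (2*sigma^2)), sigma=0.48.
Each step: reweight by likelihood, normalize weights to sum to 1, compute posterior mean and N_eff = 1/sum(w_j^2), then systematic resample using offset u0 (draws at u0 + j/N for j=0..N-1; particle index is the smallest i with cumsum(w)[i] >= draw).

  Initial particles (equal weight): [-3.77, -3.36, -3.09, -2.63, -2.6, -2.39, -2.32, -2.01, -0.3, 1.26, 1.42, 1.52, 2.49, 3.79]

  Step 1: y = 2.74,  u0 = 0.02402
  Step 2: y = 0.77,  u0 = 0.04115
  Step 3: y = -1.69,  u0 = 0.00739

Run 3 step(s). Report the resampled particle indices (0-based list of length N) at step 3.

step 1: w=[0.0000, 0.0000, 0.0000, 0.0000, 0.0000, 0.0000, 0.0000, 0.0000, 0.0000, 0.0083, 0.0220, 0.0382, 0.8432, 0.0883]  mean=2.5339  Neff=1.3874  idx=[10, 12, 12, 12, 12, 12, 12, 12, 12, 12, 12, 12, 12, 13]
step 2: w=[0.9534, 0.0039, 0.0039, 0.0039, 0.0039, 0.0039, 0.0039, 0.0039, 0.0039, 0.0039, 0.0039, 0.0039, 0.0039, 0.0000]  mean=1.4699  Neff=1.0999  idx=[0, 0, 0, 0, 0, 0, 0, 0, 0, 0, 0, 0, 0, 5]
step 3: w=[0.0769, 0.0769, 0.0769, 0.0769, 0.0769, 0.0769, 0.0769, 0.0769, 0.0769, 0.0769, 0.0769, 0.0769, 0.0769, 0.0000]  mean=1.4200  Neff=13.0000  idx=[0, 1, 1, 2, 3, 4, 5, 6, 7, 8, 9, 10, 11, 12]

resampled_idx = [0, 1, 1, 2, 3, 4, 5, 6, 7, 8, 9, 10, 11, 12]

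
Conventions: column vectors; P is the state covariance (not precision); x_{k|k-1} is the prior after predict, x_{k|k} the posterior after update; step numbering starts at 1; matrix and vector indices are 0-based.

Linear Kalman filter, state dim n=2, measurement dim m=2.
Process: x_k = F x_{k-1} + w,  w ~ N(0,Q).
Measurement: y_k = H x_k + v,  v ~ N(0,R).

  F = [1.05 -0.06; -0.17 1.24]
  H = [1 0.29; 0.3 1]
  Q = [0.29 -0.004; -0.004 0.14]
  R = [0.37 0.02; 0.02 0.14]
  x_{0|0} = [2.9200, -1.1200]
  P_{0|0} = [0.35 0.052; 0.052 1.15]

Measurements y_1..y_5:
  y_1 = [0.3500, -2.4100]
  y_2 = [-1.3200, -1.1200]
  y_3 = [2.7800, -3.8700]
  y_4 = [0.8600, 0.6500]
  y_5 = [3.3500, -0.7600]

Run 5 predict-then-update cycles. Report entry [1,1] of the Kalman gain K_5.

K[1,1] = 0.7393

step 1: x^-=[3.1332, -1.8852]  P^-=[0.6735 -0.0838; -0.0838 1.8964]  S=[1.1543 0.6809; 0.6809 2.0468]  K=[0.6573 -0.1609; -0.1685 0.9703]  nu=[-2.2365, -1.4648]  x^+=[1.8989, -2.9296]  P^+=[0.2658 -0.0891; -0.0891 0.1592]
step 2: x^-=[2.1696, -3.9555]  P^-=[0.5949 -0.1802; -0.1802 0.4301]  S=[0.8965 0.1273; 0.1273 0.5155]  K=[0.6277 -0.1584; -0.1715 0.7718]  nu=[-2.3425, 2.1846]  x^+=[0.3530, -1.8678]  P^+=[0.2540 -0.0858; -0.0858 0.1304]
step 3: x^-=[0.4828, -2.3761]  P^-=[0.5813 -0.1716; -0.1716 0.3840]  S=[0.8840 0.1192; 0.1192 0.4733]  K=[0.6216 -0.1507; -0.1686 0.7449]  nu=[2.9863, -1.6388]  x^+=[2.5859, -4.1003]  P^+=[0.2513 -0.0841; -0.0841 0.1261]
step 4: x^-=[2.9612, -5.5240]  P^-=[0.5782 -0.1686; -0.1686 0.3767]  S=[0.8821 0.1194; 0.1194 0.4675]  K=[0.6201 -0.1480; -0.1675 0.7402]  nu=[-0.4992, 5.2857]  x^+=[1.8695, -1.5278]  P^+=[0.2507 -0.0835; -0.0835 0.1253]
step 5: x^-=[2.0546, -2.2123]  P^-=[0.5774 -0.1677; -0.1677 0.3752]  S=[0.8817 0.1198; 0.1198 0.4665]  K=[0.6197 -0.1472; -0.1672 0.7393]  nu=[1.9369, 0.8359]  x^+=[3.1319, -1.9182]  P^+=[0.2505 -0.0834; -0.0834 0.1252]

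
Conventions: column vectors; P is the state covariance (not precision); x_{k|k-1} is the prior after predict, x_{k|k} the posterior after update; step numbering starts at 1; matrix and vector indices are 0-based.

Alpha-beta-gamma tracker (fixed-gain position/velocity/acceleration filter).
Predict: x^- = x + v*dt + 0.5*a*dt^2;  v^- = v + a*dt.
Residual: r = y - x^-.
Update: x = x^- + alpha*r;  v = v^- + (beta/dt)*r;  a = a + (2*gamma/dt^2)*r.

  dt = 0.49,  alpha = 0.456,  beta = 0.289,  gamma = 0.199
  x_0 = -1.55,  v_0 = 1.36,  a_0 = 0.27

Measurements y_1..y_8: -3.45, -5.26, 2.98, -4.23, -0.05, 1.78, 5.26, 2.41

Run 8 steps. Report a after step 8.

a_post = -10.3775

step 1: x_pred=-0.8512  r=-2.5988  x^+=-2.0362  v^+=-0.0405  a^+=-4.0379
step 2: x_pred=-2.5408  r=-2.7192  x^+=-3.7808  v^+=-3.6228  a^+=-8.5453
step 3: x_pred=-6.5818  r=9.5618  x^+=-2.2216  v^+=-2.1705  a^+=7.3047
step 4: x_pred=-2.4082  r=-1.8218  x^+=-3.2390  v^+=0.3344  a^+=4.2849
step 5: x_pred=-2.5607  r=2.5107  x^+=-1.4158  v^+=3.9148  a^+=8.4468
step 6: x_pred=1.5164  r=0.2636  x^+=1.6366  v^+=8.2091  a^+=8.8837
step 7: x_pred=6.7256  r=-1.4656  x^+=6.0573  v^+=11.6977  a^+=6.4543
step 8: x_pred=12.5640  r=-10.1540  x^+=7.9338  v^+=8.8715  a^+=-10.3775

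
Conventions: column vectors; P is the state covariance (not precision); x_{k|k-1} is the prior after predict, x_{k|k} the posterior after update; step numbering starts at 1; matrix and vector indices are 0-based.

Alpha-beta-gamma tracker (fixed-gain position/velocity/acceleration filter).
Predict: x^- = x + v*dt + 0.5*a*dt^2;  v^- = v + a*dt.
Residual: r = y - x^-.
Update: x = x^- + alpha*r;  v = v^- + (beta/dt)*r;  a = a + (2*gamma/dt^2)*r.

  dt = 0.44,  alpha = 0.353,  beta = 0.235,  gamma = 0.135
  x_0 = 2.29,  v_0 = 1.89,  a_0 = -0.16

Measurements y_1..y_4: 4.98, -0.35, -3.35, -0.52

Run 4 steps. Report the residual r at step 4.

step 1: x_pred=3.1061  r=1.8739  x^+=3.7676  v^+=2.8204  a^+=2.4534
step 2: x_pred=5.2461  r=-5.5961  x^+=3.2707  v^+=0.9111  a^+=-5.3511
step 3: x_pred=3.1536  r=-6.5036  x^+=0.8578  v^+=-4.9169  a^+=-14.4211
step 4: x_pred=-2.7016  r=2.1816  x^+=-1.9315  v^+=-10.0970  a^+=-11.3786

resid = 2.1816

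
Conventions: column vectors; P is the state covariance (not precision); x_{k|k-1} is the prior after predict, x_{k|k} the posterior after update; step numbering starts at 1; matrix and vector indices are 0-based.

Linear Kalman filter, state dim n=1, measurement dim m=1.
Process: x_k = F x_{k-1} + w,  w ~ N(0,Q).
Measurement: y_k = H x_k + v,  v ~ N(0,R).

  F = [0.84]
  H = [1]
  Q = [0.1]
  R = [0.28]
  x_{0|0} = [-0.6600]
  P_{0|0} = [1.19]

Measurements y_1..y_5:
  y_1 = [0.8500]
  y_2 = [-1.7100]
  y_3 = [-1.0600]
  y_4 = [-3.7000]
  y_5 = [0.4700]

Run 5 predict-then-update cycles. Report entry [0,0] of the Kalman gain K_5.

step 1: x^-=[-0.5544]  P^-=[0.9397]  S=[1.2197]  K=[0.7704]  nu=[1.4044]  x^+=[0.5276]  P^+=[0.2157]
step 2: x^-=[0.4432]  P^-=[0.2522]  S=[0.5322]  K=[0.4739]  nu=[-2.1532]  x^+=[-0.5772]  P^+=[0.1327]
step 3: x^-=[-0.4848]  P^-=[0.1936]  S=[0.4736]  K=[0.4088]  nu=[-0.5752]  x^+=[-0.7200]  P^+=[0.1145]
step 4: x^-=[-0.6048]  P^-=[0.1808]  S=[0.4608]  K=[0.3923]  nu=[-3.0952]  x^+=[-1.8191]  P^+=[0.1098]
step 5: x^-=[-1.5280]  P^-=[0.1775]  S=[0.4575]  K=[0.3880]  nu=[1.9980]  x^+=[-0.7528]  P^+=[0.1086]

K[0,0] = 0.3880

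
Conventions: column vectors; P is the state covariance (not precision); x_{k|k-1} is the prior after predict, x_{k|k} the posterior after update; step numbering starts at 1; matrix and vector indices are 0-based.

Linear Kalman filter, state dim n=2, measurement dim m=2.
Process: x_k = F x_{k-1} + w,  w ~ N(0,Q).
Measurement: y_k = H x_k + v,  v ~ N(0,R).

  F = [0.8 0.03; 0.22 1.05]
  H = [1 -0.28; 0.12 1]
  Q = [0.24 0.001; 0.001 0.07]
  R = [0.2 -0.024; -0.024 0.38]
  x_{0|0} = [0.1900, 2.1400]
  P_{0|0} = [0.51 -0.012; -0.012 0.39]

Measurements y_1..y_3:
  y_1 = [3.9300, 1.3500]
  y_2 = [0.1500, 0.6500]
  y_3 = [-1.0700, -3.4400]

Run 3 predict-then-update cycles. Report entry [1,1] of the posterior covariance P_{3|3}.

P_post[1,1] = 0.1581

step 1: x^-=[0.2162, 2.2888]  P^-=[0.5662 0.0929; 0.0929 0.5191]  S=[0.7549 -0.0116; -0.0116 0.9296]  K=[0.7184 0.1820; -0.0607 0.5697]  nu=[4.3547, -0.9647]  x^+=[3.1690, 1.4748]  P^+=[0.1488 0.0341; 0.0341 0.2138]
step 2: x^-=[2.5794, 2.2457]  P^-=[0.3371 0.0628; 0.0628 0.3287]  S=[0.5277 -0.0149; -0.0149 0.7286]  K=[0.6098 0.1542; -0.0424 0.4606]  nu=[-1.8006, -1.9053]  x^+=[1.1876, 1.4446]  P^+=[0.1263 0.0288; 0.0288 0.1726]
step 3: x^-=[0.9934, 1.7781]  P^-=[0.3224 0.0530; 0.0530 0.2797]  S=[0.5146 -0.0124; -0.0124 0.6771]  K=[0.6011 0.1465; -0.0390 0.4218]  nu=[-1.5656, -5.3373]  x^+=[-0.7294, -0.4121]  P^+=[0.1241 0.0263; 0.0263 0.1581]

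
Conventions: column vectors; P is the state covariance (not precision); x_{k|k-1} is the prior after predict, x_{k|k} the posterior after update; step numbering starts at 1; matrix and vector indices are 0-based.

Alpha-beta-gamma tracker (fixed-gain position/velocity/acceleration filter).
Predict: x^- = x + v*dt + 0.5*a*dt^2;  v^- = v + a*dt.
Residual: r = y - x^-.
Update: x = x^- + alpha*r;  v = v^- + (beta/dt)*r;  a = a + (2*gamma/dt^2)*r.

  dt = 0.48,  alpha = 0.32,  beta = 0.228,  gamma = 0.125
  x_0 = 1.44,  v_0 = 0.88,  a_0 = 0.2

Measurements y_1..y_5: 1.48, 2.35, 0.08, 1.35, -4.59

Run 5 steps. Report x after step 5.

x_post = -1.3181

step 1: x_pred=1.8854  r=-0.4054  x^+=1.7557  v^+=0.7834  a^+=-0.2399
step 2: x_pred=2.1041  r=0.2459  x^+=2.1828  v^+=0.7851  a^+=0.0269
step 3: x_pred=2.5627  r=-2.4827  x^+=1.7682  v^+=-0.3813  a^+=-2.6670
step 4: x_pred=1.2780  r=0.0720  x^+=1.3010  v^+=-1.6273  a^+=-2.5889
step 5: x_pred=0.2217  r=-4.8117  x^+=-1.3181  v^+=-5.1555  a^+=-7.8099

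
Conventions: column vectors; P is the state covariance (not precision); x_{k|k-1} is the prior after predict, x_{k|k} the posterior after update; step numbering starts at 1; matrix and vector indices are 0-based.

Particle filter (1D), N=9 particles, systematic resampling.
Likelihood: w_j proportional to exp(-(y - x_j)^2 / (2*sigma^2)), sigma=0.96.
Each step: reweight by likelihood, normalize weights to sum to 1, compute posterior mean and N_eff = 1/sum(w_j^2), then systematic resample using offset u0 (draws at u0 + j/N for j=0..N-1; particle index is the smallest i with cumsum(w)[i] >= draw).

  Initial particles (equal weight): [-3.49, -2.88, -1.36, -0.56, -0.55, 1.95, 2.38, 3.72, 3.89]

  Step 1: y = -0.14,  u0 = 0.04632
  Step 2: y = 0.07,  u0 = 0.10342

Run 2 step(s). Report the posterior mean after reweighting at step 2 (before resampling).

step 1: w=[0.0009, 0.0071, 0.1848, 0.3766, 0.3783, 0.0388, 0.0132, 0.0001, 0.0001]  mean=-0.5863  Neff=3.1162  idx=[2, 2, 3, 3, 3, 4, 4, 4, 4]
step 2: w=[0.0521, 0.0521, 0.1275, 0.1275, 0.1275, 0.1283, 0.1283, 0.1283, 0.1283]  mean=-0.6383  Neff=8.3293  idx=[1, 2, 3, 4, 5, 6, 7, 8, 8]

post_mean = -0.6383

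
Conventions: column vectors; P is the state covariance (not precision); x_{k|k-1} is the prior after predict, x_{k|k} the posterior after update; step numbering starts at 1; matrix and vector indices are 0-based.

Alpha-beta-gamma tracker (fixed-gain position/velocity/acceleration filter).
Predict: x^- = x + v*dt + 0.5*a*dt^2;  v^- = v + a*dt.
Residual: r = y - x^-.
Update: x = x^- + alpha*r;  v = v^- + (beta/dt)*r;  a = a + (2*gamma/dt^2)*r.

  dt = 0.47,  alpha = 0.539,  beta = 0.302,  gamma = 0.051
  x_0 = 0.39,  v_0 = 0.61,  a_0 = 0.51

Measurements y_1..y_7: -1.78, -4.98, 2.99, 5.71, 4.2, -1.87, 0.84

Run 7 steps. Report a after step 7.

step 1: x_pred=0.7330  r=-2.5130  x^+=-0.6215  v^+=-0.7651  a^+=-0.6504
step 2: x_pred=-1.0529  r=-3.9271  x^+=-3.1696  v^+=-3.5941  a^+=-2.4637
step 3: x_pred=-5.1310  r=8.1210  x^+=-0.7538  v^+=0.4661  a^+=1.2861
step 4: x_pred=-0.3926  r=6.1026  x^+=2.8967  v^+=4.9918  a^+=4.1040
step 5: x_pred=5.6961  r=-1.4961  x^+=4.8897  v^+=5.9594  a^+=3.4132
step 6: x_pred=8.0676  r=-9.9376  x^+=2.7112  v^+=1.1781  a^+=-1.1755
step 7: x_pred=3.1351  r=-2.2951  x^+=1.8981  v^+=-0.8491  a^+=-2.2353

a_post = -2.2353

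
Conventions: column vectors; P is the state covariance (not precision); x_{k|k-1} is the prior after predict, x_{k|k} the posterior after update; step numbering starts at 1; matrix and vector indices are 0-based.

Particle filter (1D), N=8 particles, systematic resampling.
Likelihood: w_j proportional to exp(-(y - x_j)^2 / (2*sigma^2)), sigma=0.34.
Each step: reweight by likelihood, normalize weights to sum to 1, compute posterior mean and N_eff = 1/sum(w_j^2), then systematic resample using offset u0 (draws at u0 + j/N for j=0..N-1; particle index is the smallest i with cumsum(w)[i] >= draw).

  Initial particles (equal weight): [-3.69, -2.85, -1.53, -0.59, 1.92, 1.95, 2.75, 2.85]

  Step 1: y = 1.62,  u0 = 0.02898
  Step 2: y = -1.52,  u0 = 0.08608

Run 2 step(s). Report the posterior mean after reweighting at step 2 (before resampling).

step 1: w=[0.0000, 0.0000, 0.0000, 0.0000, 0.5183, 0.4776, 0.0031, 0.0011]  mean=1.9379  Neff=2.0133  idx=[4, 4, 4, 4, 5, 5, 5, 5]
step 2: w=[0.1776, 0.1776, 0.1776, 0.1776, 0.0724, 0.0724, 0.0724, 0.0724]  mean=1.9287  Neff=6.7979  idx=[0, 1, 1, 2, 3, 4, 5, 7]

post_mean = 1.9287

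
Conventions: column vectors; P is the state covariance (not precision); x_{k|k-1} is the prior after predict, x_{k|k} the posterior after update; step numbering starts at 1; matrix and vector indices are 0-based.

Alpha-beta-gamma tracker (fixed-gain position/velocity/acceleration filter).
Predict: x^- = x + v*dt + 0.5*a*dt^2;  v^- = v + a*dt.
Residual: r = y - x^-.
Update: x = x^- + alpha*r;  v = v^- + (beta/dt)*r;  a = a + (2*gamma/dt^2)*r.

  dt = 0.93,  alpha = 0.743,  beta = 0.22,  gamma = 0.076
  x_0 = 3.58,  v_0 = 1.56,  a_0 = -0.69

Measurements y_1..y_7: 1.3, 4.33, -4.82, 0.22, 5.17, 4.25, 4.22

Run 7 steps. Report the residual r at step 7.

resid = 0.5443

step 1: x_pred=4.7324  r=-3.4324  x^+=2.1821  v^+=0.1063  a^+=-1.2932
step 2: x_pred=1.7218  r=2.6082  x^+=3.6597  v^+=-0.4794  a^+=-0.8348
step 3: x_pred=2.8528  r=-7.6728  x^+=-2.8481  v^+=-3.0708  a^+=-2.1833
step 4: x_pred=-6.6481  r=6.8681  x^+=-1.5451  v^+=-3.4766  a^+=-0.9763
step 5: x_pred=-5.2005  r=10.3705  x^+=2.5048  v^+=-1.9313  a^+=0.8463
step 6: x_pred=1.0747  r=3.1753  x^+=3.4339  v^+=-0.3931  a^+=1.4043
step 7: x_pred=3.6757  r=0.5443  x^+=4.0801  v^+=1.0417  a^+=1.5000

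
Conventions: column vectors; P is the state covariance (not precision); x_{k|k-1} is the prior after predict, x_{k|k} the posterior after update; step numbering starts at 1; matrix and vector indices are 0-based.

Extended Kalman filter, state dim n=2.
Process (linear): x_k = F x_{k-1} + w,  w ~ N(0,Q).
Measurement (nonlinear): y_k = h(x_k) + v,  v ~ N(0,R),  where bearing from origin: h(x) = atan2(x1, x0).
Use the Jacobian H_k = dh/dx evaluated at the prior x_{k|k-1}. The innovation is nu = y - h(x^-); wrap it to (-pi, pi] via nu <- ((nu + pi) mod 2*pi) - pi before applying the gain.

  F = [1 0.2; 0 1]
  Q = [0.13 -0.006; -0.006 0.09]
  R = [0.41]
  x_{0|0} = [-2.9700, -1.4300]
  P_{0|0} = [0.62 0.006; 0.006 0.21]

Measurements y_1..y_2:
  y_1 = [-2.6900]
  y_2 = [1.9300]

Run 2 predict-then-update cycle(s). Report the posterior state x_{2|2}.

x_post = [-3.7714, -1.1385]

step 1: x^-=[-3.2560, -1.4300]  P^-=[0.7608 0.0420; 0.0420 0.3000]  H_jac=[0.1131 -0.2575]  S=[0.4372]  K=[0.1720; -0.1658]  nu=[0.0378]  x^+=[-3.2495, -1.4363]  P^+=[0.7479 0.0545; 0.0545 0.2880]
step 2: x^-=[-3.5368, -1.4363]  P^-=[0.9112 0.1061; 0.1061 0.3780]  H_jac=[0.0986 -0.2427]  S=[0.4360]  K=[0.1469; -0.1864]  nu=[-1.5973]  x^+=[-3.7714, -1.1385]  P^+=[0.9018 0.1180; 0.1180 0.3628]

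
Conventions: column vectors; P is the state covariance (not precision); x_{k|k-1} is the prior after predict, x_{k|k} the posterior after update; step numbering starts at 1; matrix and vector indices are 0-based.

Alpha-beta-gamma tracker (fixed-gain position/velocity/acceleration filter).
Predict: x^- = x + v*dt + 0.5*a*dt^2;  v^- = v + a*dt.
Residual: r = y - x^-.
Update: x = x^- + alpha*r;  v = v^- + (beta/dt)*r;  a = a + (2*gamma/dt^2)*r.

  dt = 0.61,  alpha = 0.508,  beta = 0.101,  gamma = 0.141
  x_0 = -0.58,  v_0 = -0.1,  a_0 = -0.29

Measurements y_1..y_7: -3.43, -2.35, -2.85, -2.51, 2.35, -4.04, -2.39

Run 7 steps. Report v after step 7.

v_post = 5.6790

step 1: x_pred=-0.6950  r=-2.7350  x^+=-2.0844  v^+=-0.7298  a^+=-2.3628
step 2: x_pred=-2.9691  r=0.6191  x^+=-2.6546  v^+=-2.0685  a^+=-1.8936
step 3: x_pred=-4.2687  r=1.4187  x^+=-3.5480  v^+=-2.9887  a^+=-0.8184
step 4: x_pred=-5.5234  r=3.0134  x^+=-3.9926  v^+=-2.9890  a^+=1.4653
step 5: x_pred=-5.5433  r=7.8933  x^+=-1.5335  v^+=-0.7882  a^+=7.4473
step 6: x_pred=-0.6287  r=-3.4113  x^+=-2.3617  v^+=3.1898  a^+=4.8621
step 7: x_pred=0.4887  r=-2.8787  x^+=-0.9737  v^+=5.6790  a^+=2.6804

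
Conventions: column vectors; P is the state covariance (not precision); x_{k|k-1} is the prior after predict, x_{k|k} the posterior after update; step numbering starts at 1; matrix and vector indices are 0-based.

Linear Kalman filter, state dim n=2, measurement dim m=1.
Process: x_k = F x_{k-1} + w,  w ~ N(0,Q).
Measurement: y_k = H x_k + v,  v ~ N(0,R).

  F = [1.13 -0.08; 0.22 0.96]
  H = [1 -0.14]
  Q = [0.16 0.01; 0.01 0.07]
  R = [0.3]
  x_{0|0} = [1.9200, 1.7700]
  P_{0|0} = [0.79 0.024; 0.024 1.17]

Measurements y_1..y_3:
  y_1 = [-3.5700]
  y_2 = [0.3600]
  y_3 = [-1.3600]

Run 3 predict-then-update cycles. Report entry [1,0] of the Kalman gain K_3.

step 1: x^-=[2.0280, 2.1216]  P^-=[1.1719 0.1422; 0.1422 1.1966]  S=[1.4556]  K=[0.7915; -0.0174]  nu=[-5.3010]  x^+=[-2.1675, 2.2140]  P^+=[0.2601 0.1622; 0.1622 1.1962]
step 2: x^-=[-2.6264, 1.6486]  P^-=[0.4705 0.1559; 0.1559 1.2535]  S=[0.7514]  K=[0.5971; -0.0260]  nu=[3.2172]  x^+=[-0.7054, 1.5649]  P^+=[0.2026 0.1676; 0.1676 1.2530]
step 3: x^-=[-0.9222, 1.3471]  P^-=[0.3964 0.1430; 0.1430 1.3054]  S=[0.6820]  K=[0.5519; -0.0583]  nu=[-0.2492]  x^+=[-1.0598, 1.3617]  P^+=[0.1887 0.1649; 0.1649 1.3031]

K[1,0] = -0.0583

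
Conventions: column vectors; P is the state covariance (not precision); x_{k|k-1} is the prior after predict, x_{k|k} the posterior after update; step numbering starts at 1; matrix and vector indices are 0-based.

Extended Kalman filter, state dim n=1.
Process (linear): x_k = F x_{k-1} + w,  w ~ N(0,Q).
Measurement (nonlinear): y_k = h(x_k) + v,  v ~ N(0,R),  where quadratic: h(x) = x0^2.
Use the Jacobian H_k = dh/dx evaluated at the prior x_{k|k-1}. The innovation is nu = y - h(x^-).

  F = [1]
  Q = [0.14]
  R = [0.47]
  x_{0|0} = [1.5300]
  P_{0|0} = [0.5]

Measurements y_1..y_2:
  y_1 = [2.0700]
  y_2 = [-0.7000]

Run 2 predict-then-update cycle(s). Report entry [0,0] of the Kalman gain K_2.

step 1: x^-=[1.5300]  P^-=[0.6400]  H_jac=[3.0600]  S=[6.4627]  K=[0.3030]  nu=[-0.2709]  x^+=[1.4479]  P^+=[0.0465]
step 2: x^-=[1.4479]  P^-=[0.1865]  H_jac=[2.8958]  S=[2.0343]  K=[0.2655]  nu=[-2.7964]  x^+=[0.7053]  P^+=[0.0431]

K[0,0] = 0.2655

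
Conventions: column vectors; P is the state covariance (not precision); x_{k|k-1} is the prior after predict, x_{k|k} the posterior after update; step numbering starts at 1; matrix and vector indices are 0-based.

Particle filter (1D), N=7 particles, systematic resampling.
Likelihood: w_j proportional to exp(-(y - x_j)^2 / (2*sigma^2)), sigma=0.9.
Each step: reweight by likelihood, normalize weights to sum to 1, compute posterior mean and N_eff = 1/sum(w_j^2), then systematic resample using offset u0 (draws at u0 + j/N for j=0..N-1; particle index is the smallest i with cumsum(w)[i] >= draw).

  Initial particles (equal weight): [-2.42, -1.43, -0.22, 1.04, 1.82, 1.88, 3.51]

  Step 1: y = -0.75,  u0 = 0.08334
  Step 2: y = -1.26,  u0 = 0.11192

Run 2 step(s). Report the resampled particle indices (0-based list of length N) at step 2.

resampled_idx = [1, 1, 2, 2, 3, 4, 5]

step 1: w=[0.0921, 0.3873, 0.4333, 0.0713, 0.0087, 0.0072, 0.0000]  mean=-0.7686  Neff=2.8453  idx=[0, 1, 1, 2, 2, 2, 3]
step 2: w=[0.1096, 0.2470, 0.2470, 0.1290, 0.1290, 0.1290, 0.0096]  mean=-1.0466  Neff=5.4352  idx=[1, 1, 2, 2, 3, 4, 5]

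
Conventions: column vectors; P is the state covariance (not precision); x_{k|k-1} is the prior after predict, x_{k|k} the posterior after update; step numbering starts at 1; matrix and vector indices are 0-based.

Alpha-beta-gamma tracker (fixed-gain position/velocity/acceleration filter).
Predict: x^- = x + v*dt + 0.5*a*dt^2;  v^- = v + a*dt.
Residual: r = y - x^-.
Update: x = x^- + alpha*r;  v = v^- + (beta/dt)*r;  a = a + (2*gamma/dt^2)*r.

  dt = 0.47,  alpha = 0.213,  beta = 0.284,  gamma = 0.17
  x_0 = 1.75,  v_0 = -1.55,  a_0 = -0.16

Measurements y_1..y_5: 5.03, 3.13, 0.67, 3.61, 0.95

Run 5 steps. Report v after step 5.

v_post = -3.4030

step 1: x_pred=1.0038  r=4.0262  x^+=1.8614  v^+=0.8076  a^+=6.0369
step 2: x_pred=2.9078  r=0.2222  x^+=2.9551  v^+=3.7793  a^+=6.3790
step 3: x_pred=5.4359  r=-4.7659  x^+=4.4208  v^+=3.8976  a^+=-0.9565
step 4: x_pred=6.1470  r=-2.5370  x^+=5.6066  v^+=1.9150  a^+=-4.8613
step 5: x_pred=5.9697  r=-5.0197  x^+=4.9005  v^+=-3.4030  a^+=-12.5875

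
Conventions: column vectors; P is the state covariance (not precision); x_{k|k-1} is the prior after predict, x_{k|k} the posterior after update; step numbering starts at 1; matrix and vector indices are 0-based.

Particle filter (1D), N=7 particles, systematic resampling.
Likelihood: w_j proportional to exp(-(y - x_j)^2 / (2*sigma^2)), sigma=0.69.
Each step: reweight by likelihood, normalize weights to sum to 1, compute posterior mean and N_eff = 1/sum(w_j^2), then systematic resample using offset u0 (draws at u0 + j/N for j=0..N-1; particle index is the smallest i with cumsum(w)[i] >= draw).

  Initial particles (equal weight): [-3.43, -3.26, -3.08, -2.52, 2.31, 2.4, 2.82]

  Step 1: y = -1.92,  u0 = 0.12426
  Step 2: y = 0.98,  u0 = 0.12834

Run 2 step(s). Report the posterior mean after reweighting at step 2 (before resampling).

step 1: w=[0.0779, 0.1295, 0.2077, 0.5849, 0.0000, 0.0000, 0.0000]  mean=-2.8030  Neff=2.4505  idx=[1, 2, 2, 3, 3, 3, 3]
step 2: w=[0.0006, 0.0029, 0.0029, 0.2484, 0.2484, 0.2484, 0.2484]  mean=-2.5237  Neff=4.0517  idx=[3, 4, 4, 5, 5, 6, 6]

post_mean = -2.5237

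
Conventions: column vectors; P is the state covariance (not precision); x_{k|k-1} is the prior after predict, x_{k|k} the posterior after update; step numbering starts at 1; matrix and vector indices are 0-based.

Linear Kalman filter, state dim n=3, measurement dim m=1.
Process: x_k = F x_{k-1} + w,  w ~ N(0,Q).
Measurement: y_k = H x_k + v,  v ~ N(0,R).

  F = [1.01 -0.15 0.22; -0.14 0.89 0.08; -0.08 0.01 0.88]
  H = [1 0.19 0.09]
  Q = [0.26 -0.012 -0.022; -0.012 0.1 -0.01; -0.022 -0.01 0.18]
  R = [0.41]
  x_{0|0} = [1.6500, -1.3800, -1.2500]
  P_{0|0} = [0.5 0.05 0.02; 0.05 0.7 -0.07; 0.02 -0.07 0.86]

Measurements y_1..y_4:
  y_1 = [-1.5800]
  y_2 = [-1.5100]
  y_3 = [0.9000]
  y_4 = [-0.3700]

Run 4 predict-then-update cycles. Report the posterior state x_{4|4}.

step 1: x^-=[1.5985, -1.5592, -1.2458]  P^-=[0.8258 -0.1269 0.1307; -0.1269 0.6469 0.0013; 0.1307 0.0013 0.8451]  S=[1.2413]  K=[0.6553; -0.0031; 0.1667]  nu=[-2.7701]  x^+=[-0.2167, -1.5506, -1.7077]  P^+=[0.2927 -0.1244 -0.0050; -0.1244 0.6469 0.0019; -0.0050 0.0019 0.8106]
step 2: x^-=[-0.3620, -1.4863, -1.5009]  P^-=[0.6478 -0.2398 0.1030; -0.2398 0.6547 0.0673; 0.1030 0.0673 0.8106]  S=[1.0177]  K=[0.6008; -0.1074; 0.1854]  nu=[-0.7305]  x^+=[-0.8009, -1.4078, -1.6364]  P^+=[0.2804 -0.1741 -0.0104; -0.1741 0.6430 0.0876; -0.0104 0.0876 0.7756]
step 3: x^-=[-0.9578, -1.2717, -1.3900]  P^-=[0.6403 -0.2684 0.0803; -0.2684 0.6758 0.1361; 0.0803 0.1361 0.7858]  S=[0.9982]  K=[0.5976; -0.1280; 0.1772]  nu=[2.2245]  x^+=[0.3717, -1.5564, -0.9959]  P^+=[0.2838 -0.1921 -0.0254; -0.1921 0.6595 0.1587; -0.0254 0.1587 0.7544]
step 4: x^-=[0.3897, -1.5169, -0.9217]  P^-=[0.6373 -0.2757 0.0531; -0.2757 0.7038 0.1938; 0.0531 0.1938 0.7728]  S=[0.9904]  K=[0.5954; -0.1257; 0.1611]  nu=[-0.3886]  x^+=[0.1584, -1.4681, -0.9843]  P^+=[0.2862 -0.2015 -0.0418; -0.2015 0.6881 0.2139; -0.0418 0.2139 0.7471]

x_post = [0.1584, -1.4681, -0.9843]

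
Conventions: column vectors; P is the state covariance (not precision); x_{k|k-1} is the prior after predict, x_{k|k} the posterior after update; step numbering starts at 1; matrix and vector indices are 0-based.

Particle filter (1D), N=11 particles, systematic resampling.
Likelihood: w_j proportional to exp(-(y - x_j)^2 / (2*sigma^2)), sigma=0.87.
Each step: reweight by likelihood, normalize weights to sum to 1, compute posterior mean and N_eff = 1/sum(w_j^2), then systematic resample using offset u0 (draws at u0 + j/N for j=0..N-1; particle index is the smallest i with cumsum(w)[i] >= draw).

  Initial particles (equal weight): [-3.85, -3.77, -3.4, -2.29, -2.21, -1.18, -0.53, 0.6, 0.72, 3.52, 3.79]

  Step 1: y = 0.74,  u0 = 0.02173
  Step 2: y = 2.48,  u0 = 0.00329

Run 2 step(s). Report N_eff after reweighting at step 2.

N_eff = 8.8618

step 1: w=[0.0000, 0.0000, 0.0000, 0.0010, 0.0013, 0.0360, 0.1416, 0.4058, 0.4109, 0.0025, 0.0009]  mean=0.4288  Neff=2.8177  idx=[5, 6, 7, 7, 7, 7, 7, 8, 8, 8, 8]
step 2: w=[0.0001, 0.0025, 0.0965, 0.0965, 0.0965, 0.0965, 0.0965, 0.1287, 0.1287, 0.1287, 0.1287]  mean=0.6587  Neff=8.8618  idx=[2, 2, 3, 4, 5, 6, 7, 8, 8, 9, 10]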